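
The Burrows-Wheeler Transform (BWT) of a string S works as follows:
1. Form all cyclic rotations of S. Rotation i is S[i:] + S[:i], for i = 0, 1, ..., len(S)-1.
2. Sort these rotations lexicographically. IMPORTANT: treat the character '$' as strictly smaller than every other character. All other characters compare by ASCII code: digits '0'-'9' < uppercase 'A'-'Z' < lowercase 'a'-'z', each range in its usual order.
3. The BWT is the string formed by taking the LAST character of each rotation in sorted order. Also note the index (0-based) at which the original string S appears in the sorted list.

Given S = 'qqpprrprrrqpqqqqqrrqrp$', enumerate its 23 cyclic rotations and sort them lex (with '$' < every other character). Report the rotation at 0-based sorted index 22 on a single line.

All 23 rotations (rotation i = S[i:]+S[:i]):
  rot[0] = qqpprrprrrqpqqqqqrrqrp$
  rot[1] = qpprrprrrqpqqqqqrrqrp$q
  rot[2] = pprrprrrqpqqqqqrrqrp$qq
  rot[3] = prrprrrqpqqqqqrrqrp$qqp
  rot[4] = rrprrrqpqqqqqrrqrp$qqpp
  rot[5] = rprrrqpqqqqqrrqrp$qqppr
  rot[6] = prrrqpqqqqqrrqrp$qqpprr
  rot[7] = rrrqpqqqqqrrqrp$qqpprrp
  rot[8] = rrqpqqqqqrrqrp$qqpprrpr
  rot[9] = rqpqqqqqrrqrp$qqpprrprr
  rot[10] = qpqqqqqrrqrp$qqpprrprrr
  rot[11] = pqqqqqrrqrp$qqpprrprrrq
  rot[12] = qqqqqrrqrp$qqpprrprrrqp
  rot[13] = qqqqrrqrp$qqpprrprrrqpq
  rot[14] = qqqrrqrp$qqpprrprrrqpqq
  rot[15] = qqrrqrp$qqpprrprrrqpqqq
  rot[16] = qrrqrp$qqpprrprrrqpqqqq
  rot[17] = rrqrp$qqpprrprrrqpqqqqq
  rot[18] = rqrp$qqpprrprrrqpqqqqqr
  rot[19] = qrp$qqpprrprrrqpqqqqqrr
  rot[20] = rp$qqpprrprrrqpqqqqqrrq
  rot[21] = p$qqpprrprrrqpqqqqqrrqr
  rot[22] = $qqpprrprrrqpqqqqqrrqrp
Sorted (with $ < everything):
  sorted[0] = $qqpprrprrrqpqqqqqrrqrp
  sorted[1] = p$qqpprrprrrqpqqqqqrrqr
  sorted[2] = pprrprrrqpqqqqqrrqrp$qq
  sorted[3] = pqqqqqrrqrp$qqpprrprrrq
  sorted[4] = prrprrrqpqqqqqrrqrp$qqp
  sorted[5] = prrrqpqqqqqrrqrp$qqpprr
  sorted[6] = qpprrprrrqpqqqqqrrqrp$q
  sorted[7] = qpqqqqqrrqrp$qqpprrprrr
  sorted[8] = qqpprrprrrqpqqqqqrrqrp$
  sorted[9] = qqqqqrrqrp$qqpprrprrrqp
  sorted[10] = qqqqrrqrp$qqpprrprrrqpq
  sorted[11] = qqqrrqrp$qqpprrprrrqpqq
  sorted[12] = qqrrqrp$qqpprrprrrqpqqq
  sorted[13] = qrp$qqpprrprrrqpqqqqqrr
  sorted[14] = qrrqrp$qqpprrprrrqpqqqq
  sorted[15] = rp$qqpprrprrrqpqqqqqrrq
  sorted[16] = rprrrqpqqqqqrrqrp$qqppr
  sorted[17] = rqpqqqqqrrqrp$qqpprrprr
  sorted[18] = rqrp$qqpprrprrrqpqqqqqr
  sorted[19] = rrprrrqpqqqqqrrqrp$qqpp
  sorted[20] = rrqpqqqqqrrqrp$qqpprrpr
  sorted[21] = rrqrp$qqpprrprrrqpqqqqq
  sorted[22] = rrrqpqqqqqrrqrp$qqpprrp
sorted[22] = rrrqpqqqqqrrqrp$qqpprrp

Answer: rrrqpqqqqqrrqrp$qqpprrp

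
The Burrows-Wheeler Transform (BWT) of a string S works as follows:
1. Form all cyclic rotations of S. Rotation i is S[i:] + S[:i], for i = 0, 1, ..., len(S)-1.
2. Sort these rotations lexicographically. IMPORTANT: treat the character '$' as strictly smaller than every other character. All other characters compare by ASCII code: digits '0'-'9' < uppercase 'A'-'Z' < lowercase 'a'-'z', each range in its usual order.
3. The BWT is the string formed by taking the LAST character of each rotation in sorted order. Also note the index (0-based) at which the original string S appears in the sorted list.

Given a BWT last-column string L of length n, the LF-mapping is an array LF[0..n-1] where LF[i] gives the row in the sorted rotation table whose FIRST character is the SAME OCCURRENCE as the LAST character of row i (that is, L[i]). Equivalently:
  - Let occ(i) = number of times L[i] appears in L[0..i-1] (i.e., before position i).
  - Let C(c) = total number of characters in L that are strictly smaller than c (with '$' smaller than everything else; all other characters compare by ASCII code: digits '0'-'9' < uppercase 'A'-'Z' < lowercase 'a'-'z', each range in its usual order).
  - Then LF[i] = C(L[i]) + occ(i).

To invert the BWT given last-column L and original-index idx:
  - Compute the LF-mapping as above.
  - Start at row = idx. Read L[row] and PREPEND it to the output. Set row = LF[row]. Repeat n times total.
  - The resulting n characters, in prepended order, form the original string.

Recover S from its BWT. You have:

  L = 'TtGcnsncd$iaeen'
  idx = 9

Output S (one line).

LF mapping: 2 14 1 4 10 13 11 5 6 0 9 3 7 8 12
Walk LF starting at row 9, prepending L[row]:
  step 1: row=9, L[9]='$', prepend. Next row=LF[9]=0
  step 2: row=0, L[0]='T', prepend. Next row=LF[0]=2
  step 3: row=2, L[2]='G', prepend. Next row=LF[2]=1
  step 4: row=1, L[1]='t', prepend. Next row=LF[1]=14
  step 5: row=14, L[14]='n', prepend. Next row=LF[14]=12
  step 6: row=12, L[12]='e', prepend. Next row=LF[12]=7
  step 7: row=7, L[7]='c', prepend. Next row=LF[7]=5
  step 8: row=5, L[5]='s', prepend. Next row=LF[5]=13
  step 9: row=13, L[13]='e', prepend. Next row=LF[13]=8
  step 10: row=8, L[8]='d', prepend. Next row=LF[8]=6
  step 11: row=6, L[6]='n', prepend. Next row=LF[6]=11
  step 12: row=11, L[11]='a', prepend. Next row=LF[11]=3
  step 13: row=3, L[3]='c', prepend. Next row=LF[3]=4
  step 14: row=4, L[4]='n', prepend. Next row=LF[4]=10
  step 15: row=10, L[10]='i', prepend. Next row=LF[10]=9
Reversed output: incandescentGT$

Answer: incandescentGT$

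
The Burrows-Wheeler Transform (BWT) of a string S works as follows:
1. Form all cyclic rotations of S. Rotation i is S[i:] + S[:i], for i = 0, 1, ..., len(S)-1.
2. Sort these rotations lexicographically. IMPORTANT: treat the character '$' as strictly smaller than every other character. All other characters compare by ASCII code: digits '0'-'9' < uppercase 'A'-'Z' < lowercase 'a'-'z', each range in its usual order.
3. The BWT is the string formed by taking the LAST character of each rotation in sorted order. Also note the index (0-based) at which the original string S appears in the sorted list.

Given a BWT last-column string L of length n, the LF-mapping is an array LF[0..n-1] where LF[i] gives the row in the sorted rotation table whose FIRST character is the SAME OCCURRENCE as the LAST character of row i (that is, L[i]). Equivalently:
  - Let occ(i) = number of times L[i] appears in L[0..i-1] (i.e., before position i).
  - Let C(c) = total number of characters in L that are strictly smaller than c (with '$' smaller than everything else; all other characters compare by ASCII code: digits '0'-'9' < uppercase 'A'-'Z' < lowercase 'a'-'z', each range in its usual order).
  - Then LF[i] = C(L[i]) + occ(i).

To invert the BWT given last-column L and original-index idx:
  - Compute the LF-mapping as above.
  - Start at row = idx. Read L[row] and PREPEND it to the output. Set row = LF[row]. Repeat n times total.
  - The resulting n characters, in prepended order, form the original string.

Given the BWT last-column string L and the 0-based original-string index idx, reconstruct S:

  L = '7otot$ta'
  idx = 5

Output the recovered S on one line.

Answer: tattoo7$

Derivation:
LF mapping: 1 3 5 4 6 0 7 2
Walk LF starting at row 5, prepending L[row]:
  step 1: row=5, L[5]='$', prepend. Next row=LF[5]=0
  step 2: row=0, L[0]='7', prepend. Next row=LF[0]=1
  step 3: row=1, L[1]='o', prepend. Next row=LF[1]=3
  step 4: row=3, L[3]='o', prepend. Next row=LF[3]=4
  step 5: row=4, L[4]='t', prepend. Next row=LF[4]=6
  step 6: row=6, L[6]='t', prepend. Next row=LF[6]=7
  step 7: row=7, L[7]='a', prepend. Next row=LF[7]=2
  step 8: row=2, L[2]='t', prepend. Next row=LF[2]=5
Reversed output: tattoo7$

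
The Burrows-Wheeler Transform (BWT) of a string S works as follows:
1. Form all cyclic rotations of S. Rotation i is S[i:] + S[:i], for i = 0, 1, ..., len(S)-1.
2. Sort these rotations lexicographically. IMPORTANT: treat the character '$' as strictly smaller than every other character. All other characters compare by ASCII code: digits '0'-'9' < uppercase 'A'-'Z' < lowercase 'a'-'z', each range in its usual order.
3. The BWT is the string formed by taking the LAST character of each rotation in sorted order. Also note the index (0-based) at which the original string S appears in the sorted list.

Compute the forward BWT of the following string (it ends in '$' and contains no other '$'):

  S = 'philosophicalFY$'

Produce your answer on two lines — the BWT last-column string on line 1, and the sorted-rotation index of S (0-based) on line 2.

All 16 rotations (rotation i = S[i:]+S[:i]):
  rot[0] = philosophicalFY$
  rot[1] = hilosophicalFY$p
  rot[2] = ilosophicalFY$ph
  rot[3] = losophicalFY$phi
  rot[4] = osophicalFY$phil
  rot[5] = sophicalFY$philo
  rot[6] = ophicalFY$philos
  rot[7] = phicalFY$philoso
  rot[8] = hicalFY$philosop
  rot[9] = icalFY$philosoph
  rot[10] = calFY$philosophi
  rot[11] = alFY$philosophic
  rot[12] = lFY$philosophica
  rot[13] = FY$philosophical
  rot[14] = Y$philosophicalF
  rot[15] = $philosophicalFY
Sorted (with $ < everything):
  sorted[0] = $philosophicalFY  (last char: 'Y')
  sorted[1] = FY$philosophical  (last char: 'l')
  sorted[2] = Y$philosophicalF  (last char: 'F')
  sorted[3] = alFY$philosophic  (last char: 'c')
  sorted[4] = calFY$philosophi  (last char: 'i')
  sorted[5] = hicalFY$philosop  (last char: 'p')
  sorted[6] = hilosophicalFY$p  (last char: 'p')
  sorted[7] = icalFY$philosoph  (last char: 'h')
  sorted[8] = ilosophicalFY$ph  (last char: 'h')
  sorted[9] = lFY$philosophica  (last char: 'a')
  sorted[10] = losophicalFY$phi  (last char: 'i')
  sorted[11] = ophicalFY$philos  (last char: 's')
  sorted[12] = osophicalFY$phil  (last char: 'l')
  sorted[13] = phicalFY$philoso  (last char: 'o')
  sorted[14] = philosophicalFY$  (last char: '$')
  sorted[15] = sophicalFY$philo  (last char: 'o')
Last column: YlFcipphhaislo$o
Original string S is at sorted index 14

Answer: YlFcipphhaislo$o
14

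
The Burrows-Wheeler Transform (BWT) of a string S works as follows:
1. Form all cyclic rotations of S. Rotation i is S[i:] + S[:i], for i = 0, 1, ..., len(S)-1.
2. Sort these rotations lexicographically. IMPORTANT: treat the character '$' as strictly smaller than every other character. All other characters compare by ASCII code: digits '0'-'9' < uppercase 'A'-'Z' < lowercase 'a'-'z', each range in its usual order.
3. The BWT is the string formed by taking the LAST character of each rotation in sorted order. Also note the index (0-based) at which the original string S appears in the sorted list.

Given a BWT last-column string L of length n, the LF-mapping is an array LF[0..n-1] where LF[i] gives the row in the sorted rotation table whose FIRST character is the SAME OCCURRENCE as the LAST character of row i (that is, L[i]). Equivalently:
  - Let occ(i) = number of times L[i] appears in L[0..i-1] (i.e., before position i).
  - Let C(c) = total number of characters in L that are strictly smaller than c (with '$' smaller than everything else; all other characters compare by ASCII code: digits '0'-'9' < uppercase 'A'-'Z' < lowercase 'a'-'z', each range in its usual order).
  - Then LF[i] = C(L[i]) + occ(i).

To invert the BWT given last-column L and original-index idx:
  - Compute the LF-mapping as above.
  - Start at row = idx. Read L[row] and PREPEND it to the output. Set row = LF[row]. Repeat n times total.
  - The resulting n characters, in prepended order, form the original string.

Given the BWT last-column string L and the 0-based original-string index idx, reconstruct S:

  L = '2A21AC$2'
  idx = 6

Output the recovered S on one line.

LF mapping: 2 5 3 1 6 7 0 4
Walk LF starting at row 6, prepending L[row]:
  step 1: row=6, L[6]='$', prepend. Next row=LF[6]=0
  step 2: row=0, L[0]='2', prepend. Next row=LF[0]=2
  step 3: row=2, L[2]='2', prepend. Next row=LF[2]=3
  step 4: row=3, L[3]='1', prepend. Next row=LF[3]=1
  step 5: row=1, L[1]='A', prepend. Next row=LF[1]=5
  step 6: row=5, L[5]='C', prepend. Next row=LF[5]=7
  step 7: row=7, L[7]='2', prepend. Next row=LF[7]=4
  step 8: row=4, L[4]='A', prepend. Next row=LF[4]=6
Reversed output: A2CA122$

Answer: A2CA122$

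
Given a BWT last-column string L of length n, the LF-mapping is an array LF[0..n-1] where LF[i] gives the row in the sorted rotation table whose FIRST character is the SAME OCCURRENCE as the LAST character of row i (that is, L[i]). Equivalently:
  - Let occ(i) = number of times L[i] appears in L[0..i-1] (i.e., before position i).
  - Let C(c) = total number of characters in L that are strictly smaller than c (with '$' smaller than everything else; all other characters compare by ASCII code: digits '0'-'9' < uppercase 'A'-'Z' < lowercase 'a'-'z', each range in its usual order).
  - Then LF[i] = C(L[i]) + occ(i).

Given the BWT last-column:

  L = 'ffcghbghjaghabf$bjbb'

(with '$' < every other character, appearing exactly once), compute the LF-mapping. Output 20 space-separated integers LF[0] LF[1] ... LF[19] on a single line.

Answer: 9 10 8 12 15 3 13 16 18 1 14 17 2 4 11 0 5 19 6 7

Derivation:
Char counts: '$':1, 'a':2, 'b':5, 'c':1, 'f':3, 'g':3, 'h':3, 'j':2
C (first-col start): C('$')=0, C('a')=1, C('b')=3, C('c')=8, C('f')=9, C('g')=12, C('h')=15, C('j')=18
L[0]='f': occ=0, LF[0]=C('f')+0=9+0=9
L[1]='f': occ=1, LF[1]=C('f')+1=9+1=10
L[2]='c': occ=0, LF[2]=C('c')+0=8+0=8
L[3]='g': occ=0, LF[3]=C('g')+0=12+0=12
L[4]='h': occ=0, LF[4]=C('h')+0=15+0=15
L[5]='b': occ=0, LF[5]=C('b')+0=3+0=3
L[6]='g': occ=1, LF[6]=C('g')+1=12+1=13
L[7]='h': occ=1, LF[7]=C('h')+1=15+1=16
L[8]='j': occ=0, LF[8]=C('j')+0=18+0=18
L[9]='a': occ=0, LF[9]=C('a')+0=1+0=1
L[10]='g': occ=2, LF[10]=C('g')+2=12+2=14
L[11]='h': occ=2, LF[11]=C('h')+2=15+2=17
L[12]='a': occ=1, LF[12]=C('a')+1=1+1=2
L[13]='b': occ=1, LF[13]=C('b')+1=3+1=4
L[14]='f': occ=2, LF[14]=C('f')+2=9+2=11
L[15]='$': occ=0, LF[15]=C('$')+0=0+0=0
L[16]='b': occ=2, LF[16]=C('b')+2=3+2=5
L[17]='j': occ=1, LF[17]=C('j')+1=18+1=19
L[18]='b': occ=3, LF[18]=C('b')+3=3+3=6
L[19]='b': occ=4, LF[19]=C('b')+4=3+4=7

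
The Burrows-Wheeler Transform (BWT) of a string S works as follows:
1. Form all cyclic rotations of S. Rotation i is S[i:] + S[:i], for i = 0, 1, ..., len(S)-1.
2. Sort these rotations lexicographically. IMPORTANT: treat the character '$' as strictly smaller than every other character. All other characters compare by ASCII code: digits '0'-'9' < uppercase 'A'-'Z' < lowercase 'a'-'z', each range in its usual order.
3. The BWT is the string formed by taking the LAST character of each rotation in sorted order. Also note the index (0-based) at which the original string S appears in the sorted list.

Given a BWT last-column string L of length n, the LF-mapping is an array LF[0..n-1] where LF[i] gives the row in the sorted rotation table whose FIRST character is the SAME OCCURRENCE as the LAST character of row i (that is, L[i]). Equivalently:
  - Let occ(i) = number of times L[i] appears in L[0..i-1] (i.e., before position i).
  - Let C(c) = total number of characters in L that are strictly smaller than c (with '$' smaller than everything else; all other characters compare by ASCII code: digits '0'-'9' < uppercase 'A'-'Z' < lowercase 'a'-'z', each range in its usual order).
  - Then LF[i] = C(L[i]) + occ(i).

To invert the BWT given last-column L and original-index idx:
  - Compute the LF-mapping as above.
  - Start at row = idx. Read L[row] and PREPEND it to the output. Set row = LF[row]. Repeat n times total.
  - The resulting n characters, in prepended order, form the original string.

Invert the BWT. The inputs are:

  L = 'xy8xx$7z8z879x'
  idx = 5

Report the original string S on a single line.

Answer: 8xzx8x87y79zx$

Derivation:
LF mapping: 7 11 3 8 9 0 1 12 4 13 5 2 6 10
Walk LF starting at row 5, prepending L[row]:
  step 1: row=5, L[5]='$', prepend. Next row=LF[5]=0
  step 2: row=0, L[0]='x', prepend. Next row=LF[0]=7
  step 3: row=7, L[7]='z', prepend. Next row=LF[7]=12
  step 4: row=12, L[12]='9', prepend. Next row=LF[12]=6
  step 5: row=6, L[6]='7', prepend. Next row=LF[6]=1
  step 6: row=1, L[1]='y', prepend. Next row=LF[1]=11
  step 7: row=11, L[11]='7', prepend. Next row=LF[11]=2
  step 8: row=2, L[2]='8', prepend. Next row=LF[2]=3
  step 9: row=3, L[3]='x', prepend. Next row=LF[3]=8
  step 10: row=8, L[8]='8', prepend. Next row=LF[8]=4
  step 11: row=4, L[4]='x', prepend. Next row=LF[4]=9
  step 12: row=9, L[9]='z', prepend. Next row=LF[9]=13
  step 13: row=13, L[13]='x', prepend. Next row=LF[13]=10
  step 14: row=10, L[10]='8', prepend. Next row=LF[10]=5
Reversed output: 8xzx8x87y79zx$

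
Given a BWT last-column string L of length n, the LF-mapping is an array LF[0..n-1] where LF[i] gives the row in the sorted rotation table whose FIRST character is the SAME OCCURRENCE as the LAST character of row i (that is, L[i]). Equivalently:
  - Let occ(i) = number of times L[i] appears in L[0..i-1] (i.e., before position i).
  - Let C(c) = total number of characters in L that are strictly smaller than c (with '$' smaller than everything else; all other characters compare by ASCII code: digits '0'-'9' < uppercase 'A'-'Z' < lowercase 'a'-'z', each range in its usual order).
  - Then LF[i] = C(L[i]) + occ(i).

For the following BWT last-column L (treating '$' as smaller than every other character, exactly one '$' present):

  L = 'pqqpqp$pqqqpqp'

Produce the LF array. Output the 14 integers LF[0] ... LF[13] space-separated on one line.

Answer: 1 7 8 2 9 3 0 4 10 11 12 5 13 6

Derivation:
Char counts: '$':1, 'p':6, 'q':7
C (first-col start): C('$')=0, C('p')=1, C('q')=7
L[0]='p': occ=0, LF[0]=C('p')+0=1+0=1
L[1]='q': occ=0, LF[1]=C('q')+0=7+0=7
L[2]='q': occ=1, LF[2]=C('q')+1=7+1=8
L[3]='p': occ=1, LF[3]=C('p')+1=1+1=2
L[4]='q': occ=2, LF[4]=C('q')+2=7+2=9
L[5]='p': occ=2, LF[5]=C('p')+2=1+2=3
L[6]='$': occ=0, LF[6]=C('$')+0=0+0=0
L[7]='p': occ=3, LF[7]=C('p')+3=1+3=4
L[8]='q': occ=3, LF[8]=C('q')+3=7+3=10
L[9]='q': occ=4, LF[9]=C('q')+4=7+4=11
L[10]='q': occ=5, LF[10]=C('q')+5=7+5=12
L[11]='p': occ=4, LF[11]=C('p')+4=1+4=5
L[12]='q': occ=6, LF[12]=C('q')+6=7+6=13
L[13]='p': occ=5, LF[13]=C('p')+5=1+5=6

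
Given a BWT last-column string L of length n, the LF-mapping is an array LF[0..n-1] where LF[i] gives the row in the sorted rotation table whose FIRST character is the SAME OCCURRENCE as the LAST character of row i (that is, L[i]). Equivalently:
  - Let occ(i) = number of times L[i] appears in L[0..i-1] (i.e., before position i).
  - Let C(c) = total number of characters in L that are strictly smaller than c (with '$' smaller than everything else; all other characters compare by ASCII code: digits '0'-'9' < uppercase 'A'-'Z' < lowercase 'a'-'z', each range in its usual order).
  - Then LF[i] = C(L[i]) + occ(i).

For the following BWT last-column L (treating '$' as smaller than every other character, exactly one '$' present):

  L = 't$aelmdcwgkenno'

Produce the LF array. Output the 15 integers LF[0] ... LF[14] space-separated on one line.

Char counts: '$':1, 'a':1, 'c':1, 'd':1, 'e':2, 'g':1, 'k':1, 'l':1, 'm':1, 'n':2, 'o':1, 't':1, 'w':1
C (first-col start): C('$')=0, C('a')=1, C('c')=2, C('d')=3, C('e')=4, C('g')=6, C('k')=7, C('l')=8, C('m')=9, C('n')=10, C('o')=12, C('t')=13, C('w')=14
L[0]='t': occ=0, LF[0]=C('t')+0=13+0=13
L[1]='$': occ=0, LF[1]=C('$')+0=0+0=0
L[2]='a': occ=0, LF[2]=C('a')+0=1+0=1
L[3]='e': occ=0, LF[3]=C('e')+0=4+0=4
L[4]='l': occ=0, LF[4]=C('l')+0=8+0=8
L[5]='m': occ=0, LF[5]=C('m')+0=9+0=9
L[6]='d': occ=0, LF[6]=C('d')+0=3+0=3
L[7]='c': occ=0, LF[7]=C('c')+0=2+0=2
L[8]='w': occ=0, LF[8]=C('w')+0=14+0=14
L[9]='g': occ=0, LF[9]=C('g')+0=6+0=6
L[10]='k': occ=0, LF[10]=C('k')+0=7+0=7
L[11]='e': occ=1, LF[11]=C('e')+1=4+1=5
L[12]='n': occ=0, LF[12]=C('n')+0=10+0=10
L[13]='n': occ=1, LF[13]=C('n')+1=10+1=11
L[14]='o': occ=0, LF[14]=C('o')+0=12+0=12

Answer: 13 0 1 4 8 9 3 2 14 6 7 5 10 11 12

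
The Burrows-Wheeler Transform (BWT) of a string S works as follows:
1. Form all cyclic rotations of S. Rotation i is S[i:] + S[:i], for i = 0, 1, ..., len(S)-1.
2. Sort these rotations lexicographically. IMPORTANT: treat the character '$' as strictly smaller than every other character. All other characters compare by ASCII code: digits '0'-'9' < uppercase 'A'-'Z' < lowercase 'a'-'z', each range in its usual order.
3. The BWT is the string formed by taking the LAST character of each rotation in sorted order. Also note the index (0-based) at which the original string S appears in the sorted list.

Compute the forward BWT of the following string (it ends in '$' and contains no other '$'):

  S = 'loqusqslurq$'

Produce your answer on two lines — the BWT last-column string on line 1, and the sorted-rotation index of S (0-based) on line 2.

All 12 rotations (rotation i = S[i:]+S[:i]):
  rot[0] = loqusqslurq$
  rot[1] = oqusqslurq$l
  rot[2] = qusqslurq$lo
  rot[3] = usqslurq$loq
  rot[4] = sqslurq$loqu
  rot[5] = qslurq$loqus
  rot[6] = slurq$loqusq
  rot[7] = lurq$loqusqs
  rot[8] = urq$loqusqsl
  rot[9] = rq$loqusqslu
  rot[10] = q$loqusqslur
  rot[11] = $loqusqslurq
Sorted (with $ < everything):
  sorted[0] = $loqusqslurq  (last char: 'q')
  sorted[1] = loqusqslurq$  (last char: '$')
  sorted[2] = lurq$loqusqs  (last char: 's')
  sorted[3] = oqusqslurq$l  (last char: 'l')
  sorted[4] = q$loqusqslur  (last char: 'r')
  sorted[5] = qslurq$loqus  (last char: 's')
  sorted[6] = qusqslurq$lo  (last char: 'o')
  sorted[7] = rq$loqusqslu  (last char: 'u')
  sorted[8] = slurq$loqusq  (last char: 'q')
  sorted[9] = sqslurq$loqu  (last char: 'u')
  sorted[10] = urq$loqusqsl  (last char: 'l')
  sorted[11] = usqslurq$loq  (last char: 'q')
Last column: q$slrsouqulq
Original string S is at sorted index 1

Answer: q$slrsouqulq
1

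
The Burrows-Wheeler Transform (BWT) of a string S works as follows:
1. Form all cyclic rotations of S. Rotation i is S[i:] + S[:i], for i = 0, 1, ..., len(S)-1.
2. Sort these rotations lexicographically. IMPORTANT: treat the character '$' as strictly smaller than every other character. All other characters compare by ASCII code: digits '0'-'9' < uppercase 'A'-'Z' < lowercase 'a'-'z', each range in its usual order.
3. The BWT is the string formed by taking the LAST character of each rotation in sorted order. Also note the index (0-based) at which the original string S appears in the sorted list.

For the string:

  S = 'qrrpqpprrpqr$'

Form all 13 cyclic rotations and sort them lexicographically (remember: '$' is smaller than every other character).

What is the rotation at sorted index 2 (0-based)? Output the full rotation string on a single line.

All 13 rotations (rotation i = S[i:]+S[:i]):
  rot[0] = qrrpqpprrpqr$
  rot[1] = rrpqpprrpqr$q
  rot[2] = rpqpprrpqr$qr
  rot[3] = pqpprrpqr$qrr
  rot[4] = qpprrpqr$qrrp
  rot[5] = pprrpqr$qrrpq
  rot[6] = prrpqr$qrrpqp
  rot[7] = rrpqr$qrrpqpp
  rot[8] = rpqr$qrrpqppr
  rot[9] = pqr$qrrpqpprr
  rot[10] = qr$qrrpqpprrp
  rot[11] = r$qrrpqpprrpq
  rot[12] = $qrrpqpprrpqr
Sorted (with $ < everything):
  sorted[0] = $qrrpqpprrpqr
  sorted[1] = pprrpqr$qrrpq
  sorted[2] = pqpprrpqr$qrr
  sorted[3] = pqr$qrrpqpprr
  sorted[4] = prrpqr$qrrpqp
  sorted[5] = qpprrpqr$qrrp
  sorted[6] = qr$qrrpqpprrp
  sorted[7] = qrrpqpprrpqr$
  sorted[8] = r$qrrpqpprrpq
  sorted[9] = rpqpprrpqr$qr
  sorted[10] = rpqr$qrrpqppr
  sorted[11] = rrpqpprrpqr$q
  sorted[12] = rrpqr$qrrpqpp
sorted[2] = pqpprrpqr$qrr

Answer: pqpprrpqr$qrr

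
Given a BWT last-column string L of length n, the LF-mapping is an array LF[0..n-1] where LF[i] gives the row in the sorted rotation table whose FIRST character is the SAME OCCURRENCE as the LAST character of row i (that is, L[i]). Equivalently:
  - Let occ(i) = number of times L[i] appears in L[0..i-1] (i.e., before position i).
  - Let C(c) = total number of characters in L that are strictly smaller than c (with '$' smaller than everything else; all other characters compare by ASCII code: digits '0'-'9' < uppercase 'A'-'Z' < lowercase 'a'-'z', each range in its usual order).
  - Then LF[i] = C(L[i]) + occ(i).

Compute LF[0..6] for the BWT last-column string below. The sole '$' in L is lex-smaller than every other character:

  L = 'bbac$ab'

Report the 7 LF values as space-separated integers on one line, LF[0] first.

Answer: 3 4 1 6 0 2 5

Derivation:
Char counts: '$':1, 'a':2, 'b':3, 'c':1
C (first-col start): C('$')=0, C('a')=1, C('b')=3, C('c')=6
L[0]='b': occ=0, LF[0]=C('b')+0=3+0=3
L[1]='b': occ=1, LF[1]=C('b')+1=3+1=4
L[2]='a': occ=0, LF[2]=C('a')+0=1+0=1
L[3]='c': occ=0, LF[3]=C('c')+0=6+0=6
L[4]='$': occ=0, LF[4]=C('$')+0=0+0=0
L[5]='a': occ=1, LF[5]=C('a')+1=1+1=2
L[6]='b': occ=2, LF[6]=C('b')+2=3+2=5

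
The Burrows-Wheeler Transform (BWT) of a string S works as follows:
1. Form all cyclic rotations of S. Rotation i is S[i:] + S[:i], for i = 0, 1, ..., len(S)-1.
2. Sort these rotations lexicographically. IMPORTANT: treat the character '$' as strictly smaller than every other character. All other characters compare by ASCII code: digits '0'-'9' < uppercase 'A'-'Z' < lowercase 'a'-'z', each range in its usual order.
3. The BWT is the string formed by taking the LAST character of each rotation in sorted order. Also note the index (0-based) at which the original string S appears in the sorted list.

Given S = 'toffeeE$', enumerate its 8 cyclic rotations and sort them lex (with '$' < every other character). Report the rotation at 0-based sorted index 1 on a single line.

All 8 rotations (rotation i = S[i:]+S[:i]):
  rot[0] = toffeeE$
  rot[1] = offeeE$t
  rot[2] = ffeeE$to
  rot[3] = feeE$tof
  rot[4] = eeE$toff
  rot[5] = eE$toffe
  rot[6] = E$toffee
  rot[7] = $toffeeE
Sorted (with $ < everything):
  sorted[0] = $toffeeE
  sorted[1] = E$toffee
  sorted[2] = eE$toffe
  sorted[3] = eeE$toff
  sorted[4] = feeE$tof
  sorted[5] = ffeeE$to
  sorted[6] = offeeE$t
  sorted[7] = toffeeE$
sorted[1] = E$toffee

Answer: E$toffee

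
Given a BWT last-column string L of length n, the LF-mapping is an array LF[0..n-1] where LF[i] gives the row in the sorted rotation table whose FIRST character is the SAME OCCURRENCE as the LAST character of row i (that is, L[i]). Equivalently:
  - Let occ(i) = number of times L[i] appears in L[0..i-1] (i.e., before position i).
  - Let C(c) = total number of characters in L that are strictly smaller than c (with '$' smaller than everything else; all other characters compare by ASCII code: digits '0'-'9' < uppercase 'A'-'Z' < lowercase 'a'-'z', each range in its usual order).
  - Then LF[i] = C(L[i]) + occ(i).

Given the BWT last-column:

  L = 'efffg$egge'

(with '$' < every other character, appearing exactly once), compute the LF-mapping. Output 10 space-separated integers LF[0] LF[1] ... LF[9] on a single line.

Char counts: '$':1, 'e':3, 'f':3, 'g':3
C (first-col start): C('$')=0, C('e')=1, C('f')=4, C('g')=7
L[0]='e': occ=0, LF[0]=C('e')+0=1+0=1
L[1]='f': occ=0, LF[1]=C('f')+0=4+0=4
L[2]='f': occ=1, LF[2]=C('f')+1=4+1=5
L[3]='f': occ=2, LF[3]=C('f')+2=4+2=6
L[4]='g': occ=0, LF[4]=C('g')+0=7+0=7
L[5]='$': occ=0, LF[5]=C('$')+0=0+0=0
L[6]='e': occ=1, LF[6]=C('e')+1=1+1=2
L[7]='g': occ=1, LF[7]=C('g')+1=7+1=8
L[8]='g': occ=2, LF[8]=C('g')+2=7+2=9
L[9]='e': occ=2, LF[9]=C('e')+2=1+2=3

Answer: 1 4 5 6 7 0 2 8 9 3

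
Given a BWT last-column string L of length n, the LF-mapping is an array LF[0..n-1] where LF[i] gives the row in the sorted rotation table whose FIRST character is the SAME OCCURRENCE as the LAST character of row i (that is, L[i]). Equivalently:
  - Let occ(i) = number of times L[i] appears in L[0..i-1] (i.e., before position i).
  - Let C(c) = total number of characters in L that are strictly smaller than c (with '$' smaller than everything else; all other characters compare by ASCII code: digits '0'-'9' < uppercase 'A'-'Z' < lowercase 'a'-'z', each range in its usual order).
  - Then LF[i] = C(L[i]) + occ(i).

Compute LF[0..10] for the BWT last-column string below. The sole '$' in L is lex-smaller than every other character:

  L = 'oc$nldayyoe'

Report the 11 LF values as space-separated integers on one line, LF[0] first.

Char counts: '$':1, 'a':1, 'c':1, 'd':1, 'e':1, 'l':1, 'n':1, 'o':2, 'y':2
C (first-col start): C('$')=0, C('a')=1, C('c')=2, C('d')=3, C('e')=4, C('l')=5, C('n')=6, C('o')=7, C('y')=9
L[0]='o': occ=0, LF[0]=C('o')+0=7+0=7
L[1]='c': occ=0, LF[1]=C('c')+0=2+0=2
L[2]='$': occ=0, LF[2]=C('$')+0=0+0=0
L[3]='n': occ=0, LF[3]=C('n')+0=6+0=6
L[4]='l': occ=0, LF[4]=C('l')+0=5+0=5
L[5]='d': occ=0, LF[5]=C('d')+0=3+0=3
L[6]='a': occ=0, LF[6]=C('a')+0=1+0=1
L[7]='y': occ=0, LF[7]=C('y')+0=9+0=9
L[8]='y': occ=1, LF[8]=C('y')+1=9+1=10
L[9]='o': occ=1, LF[9]=C('o')+1=7+1=8
L[10]='e': occ=0, LF[10]=C('e')+0=4+0=4

Answer: 7 2 0 6 5 3 1 9 10 8 4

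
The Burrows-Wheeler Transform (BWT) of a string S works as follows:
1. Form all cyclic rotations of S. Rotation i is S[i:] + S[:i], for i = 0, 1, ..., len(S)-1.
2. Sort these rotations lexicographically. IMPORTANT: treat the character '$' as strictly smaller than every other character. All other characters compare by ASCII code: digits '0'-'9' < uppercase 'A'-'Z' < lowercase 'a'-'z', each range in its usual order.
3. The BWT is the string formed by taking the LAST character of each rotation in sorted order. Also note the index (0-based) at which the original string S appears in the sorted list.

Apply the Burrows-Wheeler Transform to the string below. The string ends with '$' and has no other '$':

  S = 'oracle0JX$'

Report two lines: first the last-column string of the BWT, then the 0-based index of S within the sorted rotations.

All 10 rotations (rotation i = S[i:]+S[:i]):
  rot[0] = oracle0JX$
  rot[1] = racle0JX$o
  rot[2] = acle0JX$or
  rot[3] = cle0JX$ora
  rot[4] = le0JX$orac
  rot[5] = e0JX$oracl
  rot[6] = 0JX$oracle
  rot[7] = JX$oracle0
  rot[8] = X$oracle0J
  rot[9] = $oracle0JX
Sorted (with $ < everything):
  sorted[0] = $oracle0JX  (last char: 'X')
  sorted[1] = 0JX$oracle  (last char: 'e')
  sorted[2] = JX$oracle0  (last char: '0')
  sorted[3] = X$oracle0J  (last char: 'J')
  sorted[4] = acle0JX$or  (last char: 'r')
  sorted[5] = cle0JX$ora  (last char: 'a')
  sorted[6] = e0JX$oracl  (last char: 'l')
  sorted[7] = le0JX$orac  (last char: 'c')
  sorted[8] = oracle0JX$  (last char: '$')
  sorted[9] = racle0JX$o  (last char: 'o')
Last column: Xe0Jralc$o
Original string S is at sorted index 8

Answer: Xe0Jralc$o
8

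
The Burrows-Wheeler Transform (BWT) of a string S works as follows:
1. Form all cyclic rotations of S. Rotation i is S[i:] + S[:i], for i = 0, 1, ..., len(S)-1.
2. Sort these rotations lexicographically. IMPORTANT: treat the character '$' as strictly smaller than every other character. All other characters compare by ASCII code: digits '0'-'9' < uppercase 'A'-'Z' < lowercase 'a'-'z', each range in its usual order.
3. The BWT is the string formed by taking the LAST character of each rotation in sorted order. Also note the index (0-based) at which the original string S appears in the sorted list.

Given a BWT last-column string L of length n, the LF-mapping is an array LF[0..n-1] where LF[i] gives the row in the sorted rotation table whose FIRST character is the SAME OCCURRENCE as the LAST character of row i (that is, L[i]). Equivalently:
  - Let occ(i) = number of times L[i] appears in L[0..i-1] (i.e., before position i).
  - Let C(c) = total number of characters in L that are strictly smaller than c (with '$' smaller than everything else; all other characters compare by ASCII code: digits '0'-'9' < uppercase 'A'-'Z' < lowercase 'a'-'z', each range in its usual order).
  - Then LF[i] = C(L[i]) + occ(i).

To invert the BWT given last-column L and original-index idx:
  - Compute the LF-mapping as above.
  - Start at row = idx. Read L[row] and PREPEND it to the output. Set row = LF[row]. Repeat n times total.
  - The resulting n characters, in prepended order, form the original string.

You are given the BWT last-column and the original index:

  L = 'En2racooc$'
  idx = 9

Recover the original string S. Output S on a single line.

Answer: raccoon2E$

Derivation:
LF mapping: 2 6 1 9 3 4 7 8 5 0
Walk LF starting at row 9, prepending L[row]:
  step 1: row=9, L[9]='$', prepend. Next row=LF[9]=0
  step 2: row=0, L[0]='E', prepend. Next row=LF[0]=2
  step 3: row=2, L[2]='2', prepend. Next row=LF[2]=1
  step 4: row=1, L[1]='n', prepend. Next row=LF[1]=6
  step 5: row=6, L[6]='o', prepend. Next row=LF[6]=7
  step 6: row=7, L[7]='o', prepend. Next row=LF[7]=8
  step 7: row=8, L[8]='c', prepend. Next row=LF[8]=5
  step 8: row=5, L[5]='c', prepend. Next row=LF[5]=4
  step 9: row=4, L[4]='a', prepend. Next row=LF[4]=3
  step 10: row=3, L[3]='r', prepend. Next row=LF[3]=9
Reversed output: raccoon2E$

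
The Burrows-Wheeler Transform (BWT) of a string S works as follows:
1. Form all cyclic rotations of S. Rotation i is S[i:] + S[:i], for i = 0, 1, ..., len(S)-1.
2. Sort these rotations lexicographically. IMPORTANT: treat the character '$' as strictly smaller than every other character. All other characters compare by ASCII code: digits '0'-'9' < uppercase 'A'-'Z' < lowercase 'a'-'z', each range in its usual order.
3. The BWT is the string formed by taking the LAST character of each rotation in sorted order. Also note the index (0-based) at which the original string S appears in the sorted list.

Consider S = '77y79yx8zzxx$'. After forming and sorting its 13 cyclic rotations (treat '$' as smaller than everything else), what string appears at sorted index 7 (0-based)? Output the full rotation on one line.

Answer: x8zzxx$77y79y

Derivation:
All 13 rotations (rotation i = S[i:]+S[:i]):
  rot[0] = 77y79yx8zzxx$
  rot[1] = 7y79yx8zzxx$7
  rot[2] = y79yx8zzxx$77
  rot[3] = 79yx8zzxx$77y
  rot[4] = 9yx8zzxx$77y7
  rot[5] = yx8zzxx$77y79
  rot[6] = x8zzxx$77y79y
  rot[7] = 8zzxx$77y79yx
  rot[8] = zzxx$77y79yx8
  rot[9] = zxx$77y79yx8z
  rot[10] = xx$77y79yx8zz
  rot[11] = x$77y79yx8zzx
  rot[12] = $77y79yx8zzxx
Sorted (with $ < everything):
  sorted[0] = $77y79yx8zzxx
  sorted[1] = 77y79yx8zzxx$
  sorted[2] = 79yx8zzxx$77y
  sorted[3] = 7y79yx8zzxx$7
  sorted[4] = 8zzxx$77y79yx
  sorted[5] = 9yx8zzxx$77y7
  sorted[6] = x$77y79yx8zzx
  sorted[7] = x8zzxx$77y79y
  sorted[8] = xx$77y79yx8zz
  sorted[9] = y79yx8zzxx$77
  sorted[10] = yx8zzxx$77y79
  sorted[11] = zxx$77y79yx8z
  sorted[12] = zzxx$77y79yx8
sorted[7] = x8zzxx$77y79y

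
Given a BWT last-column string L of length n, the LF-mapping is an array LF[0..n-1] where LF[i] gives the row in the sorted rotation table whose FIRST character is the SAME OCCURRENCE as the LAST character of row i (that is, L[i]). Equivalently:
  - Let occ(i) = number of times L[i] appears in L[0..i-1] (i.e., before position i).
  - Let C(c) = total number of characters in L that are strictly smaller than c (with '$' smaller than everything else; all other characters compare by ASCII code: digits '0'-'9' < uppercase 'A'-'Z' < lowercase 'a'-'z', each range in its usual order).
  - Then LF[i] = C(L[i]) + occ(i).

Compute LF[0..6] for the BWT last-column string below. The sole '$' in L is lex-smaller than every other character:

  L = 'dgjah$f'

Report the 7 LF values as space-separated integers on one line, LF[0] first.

Char counts: '$':1, 'a':1, 'd':1, 'f':1, 'g':1, 'h':1, 'j':1
C (first-col start): C('$')=0, C('a')=1, C('d')=2, C('f')=3, C('g')=4, C('h')=5, C('j')=6
L[0]='d': occ=0, LF[0]=C('d')+0=2+0=2
L[1]='g': occ=0, LF[1]=C('g')+0=4+0=4
L[2]='j': occ=0, LF[2]=C('j')+0=6+0=6
L[3]='a': occ=0, LF[3]=C('a')+0=1+0=1
L[4]='h': occ=0, LF[4]=C('h')+0=5+0=5
L[5]='$': occ=0, LF[5]=C('$')+0=0+0=0
L[6]='f': occ=0, LF[6]=C('f')+0=3+0=3

Answer: 2 4 6 1 5 0 3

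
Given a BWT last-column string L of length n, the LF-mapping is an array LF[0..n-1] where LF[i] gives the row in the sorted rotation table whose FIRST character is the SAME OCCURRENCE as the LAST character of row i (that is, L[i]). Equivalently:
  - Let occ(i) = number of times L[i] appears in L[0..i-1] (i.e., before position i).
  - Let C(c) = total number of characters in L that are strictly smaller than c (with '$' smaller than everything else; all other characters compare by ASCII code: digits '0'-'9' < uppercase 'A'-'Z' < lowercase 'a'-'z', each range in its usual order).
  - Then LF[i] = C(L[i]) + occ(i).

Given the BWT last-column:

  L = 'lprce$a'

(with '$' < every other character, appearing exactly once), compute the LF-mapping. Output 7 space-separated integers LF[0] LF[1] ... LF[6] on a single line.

Char counts: '$':1, 'a':1, 'c':1, 'e':1, 'l':1, 'p':1, 'r':1
C (first-col start): C('$')=0, C('a')=1, C('c')=2, C('e')=3, C('l')=4, C('p')=5, C('r')=6
L[0]='l': occ=0, LF[0]=C('l')+0=4+0=4
L[1]='p': occ=0, LF[1]=C('p')+0=5+0=5
L[2]='r': occ=0, LF[2]=C('r')+0=6+0=6
L[3]='c': occ=0, LF[3]=C('c')+0=2+0=2
L[4]='e': occ=0, LF[4]=C('e')+0=3+0=3
L[5]='$': occ=0, LF[5]=C('$')+0=0+0=0
L[6]='a': occ=0, LF[6]=C('a')+0=1+0=1

Answer: 4 5 6 2 3 0 1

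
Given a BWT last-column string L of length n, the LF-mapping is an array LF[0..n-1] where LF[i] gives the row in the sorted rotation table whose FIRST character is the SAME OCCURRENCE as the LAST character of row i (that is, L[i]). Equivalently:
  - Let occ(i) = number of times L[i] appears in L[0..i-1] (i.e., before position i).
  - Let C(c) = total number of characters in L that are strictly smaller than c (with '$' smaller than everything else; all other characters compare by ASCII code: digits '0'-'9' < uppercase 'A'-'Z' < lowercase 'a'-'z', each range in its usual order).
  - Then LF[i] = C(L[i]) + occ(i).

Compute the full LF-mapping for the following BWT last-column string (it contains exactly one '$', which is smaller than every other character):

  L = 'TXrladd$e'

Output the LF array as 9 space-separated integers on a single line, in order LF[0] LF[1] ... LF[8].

Char counts: '$':1, 'T':1, 'X':1, 'a':1, 'd':2, 'e':1, 'l':1, 'r':1
C (first-col start): C('$')=0, C('T')=1, C('X')=2, C('a')=3, C('d')=4, C('e')=6, C('l')=7, C('r')=8
L[0]='T': occ=0, LF[0]=C('T')+0=1+0=1
L[1]='X': occ=0, LF[1]=C('X')+0=2+0=2
L[2]='r': occ=0, LF[2]=C('r')+0=8+0=8
L[3]='l': occ=0, LF[3]=C('l')+0=7+0=7
L[4]='a': occ=0, LF[4]=C('a')+0=3+0=3
L[5]='d': occ=0, LF[5]=C('d')+0=4+0=4
L[6]='d': occ=1, LF[6]=C('d')+1=4+1=5
L[7]='$': occ=0, LF[7]=C('$')+0=0+0=0
L[8]='e': occ=0, LF[8]=C('e')+0=6+0=6

Answer: 1 2 8 7 3 4 5 0 6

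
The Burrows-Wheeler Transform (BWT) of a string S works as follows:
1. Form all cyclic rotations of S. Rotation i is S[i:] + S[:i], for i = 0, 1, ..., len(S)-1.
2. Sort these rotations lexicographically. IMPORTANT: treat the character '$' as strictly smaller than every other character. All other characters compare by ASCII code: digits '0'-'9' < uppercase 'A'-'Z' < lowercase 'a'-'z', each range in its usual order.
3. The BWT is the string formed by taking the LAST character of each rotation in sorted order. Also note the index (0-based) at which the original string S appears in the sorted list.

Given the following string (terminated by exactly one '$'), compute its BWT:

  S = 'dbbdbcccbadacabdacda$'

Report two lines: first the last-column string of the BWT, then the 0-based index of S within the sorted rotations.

All 21 rotations (rotation i = S[i:]+S[:i]):
  rot[0] = dbbdbcccbadacabdacda$
  rot[1] = bbdbcccbadacabdacda$d
  rot[2] = bdbcccbadacabdacda$db
  rot[3] = dbcccbadacabdacda$dbb
  rot[4] = bcccbadacabdacda$dbbd
  rot[5] = cccbadacabdacda$dbbdb
  rot[6] = ccbadacabdacda$dbbdbc
  rot[7] = cbadacabdacda$dbbdbcc
  rot[8] = badacabdacda$dbbdbccc
  rot[9] = adacabdacda$dbbdbcccb
  rot[10] = dacabdacda$dbbdbcccba
  rot[11] = acabdacda$dbbdbcccbad
  rot[12] = cabdacda$dbbdbcccbada
  rot[13] = abdacda$dbbdbcccbadac
  rot[14] = bdacda$dbbdbcccbadaca
  rot[15] = dacda$dbbdbcccbadacab
  rot[16] = acda$dbbdbcccbadacabd
  rot[17] = cda$dbbdbcccbadacabda
  rot[18] = da$dbbdbcccbadacabdac
  rot[19] = a$dbbdbcccbadacabdacd
  rot[20] = $dbbdbcccbadacabdacda
Sorted (with $ < everything):
  sorted[0] = $dbbdbcccbadacabdacda  (last char: 'a')
  sorted[1] = a$dbbdbcccbadacabdacd  (last char: 'd')
  sorted[2] = abdacda$dbbdbcccbadac  (last char: 'c')
  sorted[3] = acabdacda$dbbdbcccbad  (last char: 'd')
  sorted[4] = acda$dbbdbcccbadacabd  (last char: 'd')
  sorted[5] = adacabdacda$dbbdbcccb  (last char: 'b')
  sorted[6] = badacabdacda$dbbdbccc  (last char: 'c')
  sorted[7] = bbdbcccbadacabdacda$d  (last char: 'd')
  sorted[8] = bcccbadacabdacda$dbbd  (last char: 'd')
  sorted[9] = bdacda$dbbdbcccbadaca  (last char: 'a')
  sorted[10] = bdbcccbadacabdacda$db  (last char: 'b')
  sorted[11] = cabdacda$dbbdbcccbada  (last char: 'a')
  sorted[12] = cbadacabdacda$dbbdbcc  (last char: 'c')
  sorted[13] = ccbadacabdacda$dbbdbc  (last char: 'c')
  sorted[14] = cccbadacabdacda$dbbdb  (last char: 'b')
  sorted[15] = cda$dbbdbcccbadacabda  (last char: 'a')
  sorted[16] = da$dbbdbcccbadacabdac  (last char: 'c')
  sorted[17] = dacabdacda$dbbdbcccba  (last char: 'a')
  sorted[18] = dacda$dbbdbcccbadacab  (last char: 'b')
  sorted[19] = dbbdbcccbadacabdacda$  (last char: '$')
  sorted[20] = dbcccbadacabdacda$dbb  (last char: 'b')
Last column: adcddbcddabaccbacab$b
Original string S is at sorted index 19

Answer: adcddbcddabaccbacab$b
19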